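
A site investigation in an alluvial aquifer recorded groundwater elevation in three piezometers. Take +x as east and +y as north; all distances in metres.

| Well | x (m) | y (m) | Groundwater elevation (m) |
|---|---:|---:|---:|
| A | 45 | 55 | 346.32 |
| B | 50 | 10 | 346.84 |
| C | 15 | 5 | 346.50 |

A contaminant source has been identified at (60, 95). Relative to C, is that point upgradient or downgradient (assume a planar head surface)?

With h = a·x + b·y + c and A as origin, the differences give:
  5·a + (-45)·b = +0.52
  (-30)·a + (-50)·b = +0.18
Eliminate b (×(-50) and ×(-45), subtract): -1600·a = -17.900 → a = ∂h/∂x = +0.01119
Back-substitute: b = ∂h/∂y = -0.01031.
Head at (60, 95) = 346.32 + (+0.01119)·(15) + (-0.01031)·(40) = 346.08 m.
That is lower than the 346.50 m at C, so the point is downgradient.

downgradient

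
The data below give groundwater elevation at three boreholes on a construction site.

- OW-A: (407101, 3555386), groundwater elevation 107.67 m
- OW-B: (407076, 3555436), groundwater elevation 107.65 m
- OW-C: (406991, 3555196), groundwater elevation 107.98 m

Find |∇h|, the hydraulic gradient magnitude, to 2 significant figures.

Three-point gradient (reference OW-A): Δ to OW-B = (-25, 50, -0.02), Δ to OW-C = (-110, -190, +0.31).
∂h/∂x = -0.001141, ∂h/∂y = -0.0009707 (det = 10250).
|∇h| = √(-0.001141² + -0.0009707²) = 0.001498

0.0015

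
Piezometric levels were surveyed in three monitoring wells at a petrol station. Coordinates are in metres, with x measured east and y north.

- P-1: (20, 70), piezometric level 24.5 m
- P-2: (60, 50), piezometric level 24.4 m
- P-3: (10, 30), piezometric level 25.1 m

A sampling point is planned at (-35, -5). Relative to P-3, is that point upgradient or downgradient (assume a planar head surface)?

Differences from P-1: to P-2 (Δx, Δy, Δh) = (40, -20, -0.1); to P-3 = (-10, -40, +0.6).
Solve a·Δx + b·Δy = Δh: det = 40·(-40) − (-10)·(-20) = -1800.
∂h/∂x = [(-0.1)·(-40) − (+0.6)·(-20)] / -1800 = -0.008889
∂h/∂y = [40·(+0.6) − (-10)·(-0.1)] / -1800 = -0.01278
Head at (-35, -5) = 24.5 + (-0.008889)·(-55) + (-0.01278)·(-75) = 25.95 m.
That is higher than the 25.1 m at P-3, so the point is upgradient.

upgradient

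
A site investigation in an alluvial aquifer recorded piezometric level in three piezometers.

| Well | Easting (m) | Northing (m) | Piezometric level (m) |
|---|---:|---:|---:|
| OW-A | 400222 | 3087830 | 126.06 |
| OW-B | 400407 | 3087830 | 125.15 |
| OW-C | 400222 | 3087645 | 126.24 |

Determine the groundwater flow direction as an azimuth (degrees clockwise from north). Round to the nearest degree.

∂h/∂x = (125.15 − 126.06) / (400407 − 400222) = -0.004919
∂h/∂y = (126.24 − 126.06) / (3087645 − 3087830) = -0.0009730
Flow direction (−∇h) has components (+0.004919 E, +0.0009730 N).
Azimuth = atan2(E, N) = atan2(+0.004919, +0.0009730) = 78.8° ≈ 079°.

079°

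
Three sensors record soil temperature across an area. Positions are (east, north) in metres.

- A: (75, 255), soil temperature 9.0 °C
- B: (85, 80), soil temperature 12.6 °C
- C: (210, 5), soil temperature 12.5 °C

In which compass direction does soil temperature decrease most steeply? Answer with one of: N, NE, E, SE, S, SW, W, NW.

NE

Differences from A: to B (Δx, Δy, Δh) = (10, -175, +3.6); to C = (135, -250, +3.5).
Solve a·Δx + b·Δy = ΔT: det = 10·(-250) − 135·(-175) = 21125.
∂T/∂x = [(+3.6)·(-250) − (+3.5)·(-175)] / 21125 = -0.01361
∂T/∂y = [10·(+3.5) − 135·(+3.6)] / 21125 = -0.02135
Steepest decrease is along −∇f = (+0.01361 E, +0.02135 N) → northeast.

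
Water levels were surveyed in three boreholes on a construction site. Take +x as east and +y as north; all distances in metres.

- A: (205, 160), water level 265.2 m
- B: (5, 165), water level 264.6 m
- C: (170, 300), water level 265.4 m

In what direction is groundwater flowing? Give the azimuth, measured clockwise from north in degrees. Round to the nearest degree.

Taking A as reference: B−A = (-200, 5, -0.6); C−A = (-35, 140, +0.2).
Solve a·Δx + b·Δy = Δh: det = (-200)·140 − (-35)·5 = -27825.
∂h/∂x = [(-0.6)·140 − (+0.2)·5] / -27825 = +0.003055
∂h/∂y = [(-200)·(+0.2) − (-35)·(-0.6)] / -27825 = +0.002192
Flow direction (−∇h) has components (-0.003055 E, -0.002192 N).
Azimuth = atan2(E, N) = atan2(-0.003055, -0.002192) = 234.3° ≈ 234°.

234°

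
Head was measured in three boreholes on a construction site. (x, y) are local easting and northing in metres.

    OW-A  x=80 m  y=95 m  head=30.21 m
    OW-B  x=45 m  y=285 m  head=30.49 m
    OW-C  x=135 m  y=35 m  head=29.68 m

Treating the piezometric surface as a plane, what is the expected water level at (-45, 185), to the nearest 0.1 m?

31.4 m

Taking OW-A as reference: OW-B−OW-A = (-35, 190, +0.28); OW-C−OW-A = (55, -60, -0.53).
Determinant of the coordinate differences = (-35)·(-60) − 55·190 = -8350.
∂h/∂x = [(+0.28)·(-60) − (-0.53)·190] / -8350 = -0.01005
∂h/∂y = [(-35)·(-0.53) − 55·(+0.28)] / -8350 = -0.0003772
h(-45, 185) = 30.21 + (-0.01005)·(-125) + (-0.0003772)·(90) = 30.21 +1.256 -0.034 = 31.432 m.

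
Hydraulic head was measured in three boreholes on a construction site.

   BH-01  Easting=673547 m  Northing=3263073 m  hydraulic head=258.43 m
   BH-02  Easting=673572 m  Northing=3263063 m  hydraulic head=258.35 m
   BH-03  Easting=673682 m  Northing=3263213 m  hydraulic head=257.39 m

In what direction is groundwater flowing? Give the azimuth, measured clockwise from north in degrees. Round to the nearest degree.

With h = a·x + b·y + c and BH-01 as origin, the differences give:
  25·a + (-10)·b = -0.08
  135·a + 140·b = -1.04
Eliminate b (×140 and ×(-10), subtract): 4850·a = -21.600 → a = ∂h/∂x = -0.004454
Back-substitute: b = ∂h/∂y = -0.003134.
Flow direction (−∇h) has components (+0.004454 E, +0.003134 N).
Azimuth = atan2(E, N) = atan2(+0.004454, +0.003134) = 54.9° ≈ 055°.

055°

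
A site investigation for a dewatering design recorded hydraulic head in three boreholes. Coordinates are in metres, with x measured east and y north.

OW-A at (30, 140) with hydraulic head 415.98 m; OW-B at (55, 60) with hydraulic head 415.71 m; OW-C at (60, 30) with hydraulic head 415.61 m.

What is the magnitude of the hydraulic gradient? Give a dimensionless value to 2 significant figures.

With h = a·x + b·y + c and OW-A as origin, the differences give:
  25·a + (-80)·b = -0.27
  30·a + (-110)·b = -0.37
Eliminate b (×(-110) and ×(-80), subtract): -350·a = 0.100 → a = ∂h/∂x = -0.0002857
Back-substitute: b = ∂h/∂y = +0.003286.
|∇h| = √(-0.0002857² + 0.003286²) = 0.003298

0.0033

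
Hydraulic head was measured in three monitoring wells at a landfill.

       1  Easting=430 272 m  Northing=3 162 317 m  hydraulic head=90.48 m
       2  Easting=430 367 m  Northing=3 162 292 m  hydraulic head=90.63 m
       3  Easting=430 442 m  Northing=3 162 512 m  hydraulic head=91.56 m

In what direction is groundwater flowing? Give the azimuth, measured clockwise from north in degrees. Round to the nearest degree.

216°

Differences from 1: to 2 (Δx, Δy, Δh) = (95, -25, +0.15); to 3 = (170, 195, +1.08).
Solve a·Δx + b·Δy = Δh: det = 95·195 − 170·(-25) = 22775.
∂h/∂x = [(+0.15)·195 − (+1.08)·(-25)] / 22775 = +0.002470
∂h/∂y = [95·(+1.08) − 170·(+0.15)] / 22775 = +0.003385
Flow direction (−∇h) has components (-0.002470 E, -0.003385 N).
Azimuth = atan2(E, N) = atan2(-0.002470, -0.003385) = 216.1° ≈ 216°.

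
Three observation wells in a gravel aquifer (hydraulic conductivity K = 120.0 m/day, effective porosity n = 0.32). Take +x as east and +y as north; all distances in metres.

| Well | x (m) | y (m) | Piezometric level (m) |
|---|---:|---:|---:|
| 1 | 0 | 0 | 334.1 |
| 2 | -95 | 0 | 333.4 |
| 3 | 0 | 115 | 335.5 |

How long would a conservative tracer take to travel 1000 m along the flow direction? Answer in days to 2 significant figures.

∂h/∂x = (333.4 − 334.1) / (-95 − 0) = +0.007368
∂h/∂y = (335.5 − 334.1) / (115 − 0) = +0.01217
|∇h| = √(0.007368² + 0.01217²) = 0.01423
Seepage velocity v = K·i/n = 120.0 × 0.01423 / 0.32 = 5.336 m/day.
t = 1000 / 5.336 = 187.4 days.

190 days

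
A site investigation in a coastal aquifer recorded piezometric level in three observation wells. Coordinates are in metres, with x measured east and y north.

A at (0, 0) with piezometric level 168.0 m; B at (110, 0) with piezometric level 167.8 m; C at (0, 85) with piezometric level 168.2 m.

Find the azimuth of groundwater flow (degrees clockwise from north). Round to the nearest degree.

∂h/∂x = (167.8 − 168.0) / (110 − 0) = -0.001818
∂h/∂y = (168.2 − 168.0) / (85 − 0) = +0.002353
Flow direction (−∇h) has components (+0.001818 E, -0.002353 N).
Azimuth = atan2(E, N) = atan2(+0.001818, -0.002353) = 142.3° ≈ 142°.

142°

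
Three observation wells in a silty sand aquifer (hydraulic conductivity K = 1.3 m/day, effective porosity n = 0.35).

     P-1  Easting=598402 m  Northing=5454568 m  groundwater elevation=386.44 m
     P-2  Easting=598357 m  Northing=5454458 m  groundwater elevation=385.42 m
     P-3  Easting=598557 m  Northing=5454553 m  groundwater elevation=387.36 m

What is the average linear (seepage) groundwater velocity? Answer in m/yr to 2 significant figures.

13 m/yr

Taking P-1 as reference: P-2−P-1 = (-45, -110, -1.02); P-3−P-1 = (155, -15, +0.92).
Determinant of the coordinate differences = (-45)·(-15) − 155·(-110) = 17725.
∂h/∂x = [(-1.02)·(-15) − (+0.92)·(-110)] / 17725 = +0.006573
∂h/∂y = [(-45)·(+0.92) − 155·(-1.02)] / 17725 = +0.006584
|∇h| = √(0.006573² + 0.006584²) = 0.009303
Seepage velocity v = K·i/n = 1.3 × 0.009303 / 0.35 = 0.03455 m/day = 12.62 m/yr.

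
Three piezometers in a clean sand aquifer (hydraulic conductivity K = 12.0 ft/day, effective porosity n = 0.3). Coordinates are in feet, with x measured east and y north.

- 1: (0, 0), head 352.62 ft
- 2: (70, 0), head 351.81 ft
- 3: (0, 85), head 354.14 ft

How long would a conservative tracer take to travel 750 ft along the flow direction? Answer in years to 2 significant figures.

∂h/∂x = (351.81 − 352.62) / (70 − 0) = -0.01157
∂h/∂y = (354.14 − 352.62) / (85 − 0) = +0.01788
|∇h| = √(-0.01157² + 0.01788²) = 0.0213
Seepage velocity v = K·i/n = 12.0 × 0.0213 / 0.3 = 0.852 ft/day.
t = 750 / 0.852 = 880.3 days = 2.41 years.

2.4 years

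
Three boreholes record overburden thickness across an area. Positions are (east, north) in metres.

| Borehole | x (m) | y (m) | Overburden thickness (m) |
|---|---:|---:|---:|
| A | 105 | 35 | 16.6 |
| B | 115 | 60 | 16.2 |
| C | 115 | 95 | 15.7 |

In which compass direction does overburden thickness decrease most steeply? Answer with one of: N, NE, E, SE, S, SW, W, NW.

N

Differences from A: to B (Δx, Δy, Δh) = (10, 25, -0.4); to C = (10, 60, -0.9).
Determinant of the coordinate differences = 10·60 − 10·25 = 350.
∂d/∂x = [(-0.4)·60 − (-0.9)·25] / 350 = -0.004286
∂d/∂y = [10·(-0.9) − 10·(-0.4)] / 350 = -0.01429
Steepest decrease is along −∇f = (+0.004286 E, +0.01429 N) → north.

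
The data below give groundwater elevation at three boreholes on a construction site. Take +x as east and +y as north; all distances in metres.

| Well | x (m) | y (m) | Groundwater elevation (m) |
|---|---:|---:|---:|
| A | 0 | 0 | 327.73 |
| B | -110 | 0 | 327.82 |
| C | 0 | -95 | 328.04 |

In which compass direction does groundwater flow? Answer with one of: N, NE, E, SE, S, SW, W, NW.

N

∂h/∂x = (327.82 − 327.73) / (-110 − 0) = -0.0008182
∂h/∂y = (328.04 − 327.73) / (-95 − 0) = -0.003263
Flow = −∇h = (+0.0008182 east, +0.003263 north), which points north.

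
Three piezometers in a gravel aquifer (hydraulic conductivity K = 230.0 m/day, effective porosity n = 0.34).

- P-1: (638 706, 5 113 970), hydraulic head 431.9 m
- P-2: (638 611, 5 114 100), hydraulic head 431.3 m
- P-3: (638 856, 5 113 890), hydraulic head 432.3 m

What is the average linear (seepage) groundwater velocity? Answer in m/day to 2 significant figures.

3.0 m/day

With h = a·x + b·y + c and P-1 as origin, the differences give:
  (-95)·a + 130·b = -0.6
  150·a + (-80)·b = +0.4
Eliminate b (×(-80) and ×130, subtract): -11900·a = -4.00 → a = ∂h/∂x = +0.0003361
Back-substitute: b = ∂h/∂y = -0.004370.
|∇h| = √(0.0003361² + -0.004370²) = 0.004383
Seepage velocity v = K·i/n = 230.0 × 0.004383 / 0.34 = 2.965 m/day.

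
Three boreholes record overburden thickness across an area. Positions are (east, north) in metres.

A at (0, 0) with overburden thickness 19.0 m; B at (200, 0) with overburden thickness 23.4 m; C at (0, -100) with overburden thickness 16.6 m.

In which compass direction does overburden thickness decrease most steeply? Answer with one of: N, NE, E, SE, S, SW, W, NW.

∂d/∂x = (23.4 − 19.0) / (200 − 0) = +0.02200
∂d/∂y = (16.6 − 19.0) / (-100 − 0) = +0.02400
Steepest decrease is along −∇f = (-0.02200 E, -0.02400 N) → southwest.

SW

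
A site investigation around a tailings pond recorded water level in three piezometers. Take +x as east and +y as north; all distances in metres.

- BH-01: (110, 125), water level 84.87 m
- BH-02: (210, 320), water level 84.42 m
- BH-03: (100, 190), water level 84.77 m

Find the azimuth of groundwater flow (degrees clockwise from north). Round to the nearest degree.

Three-point gradient (reference BH-01): Δ to BH-02 = (100, 195, -0.45), Δ to BH-03 = (-10, 65, -0.10).
∂h/∂x = -0.001154, ∂h/∂y = -0.001716 (det = 8450).
Flow direction (−∇h) has components (+0.001154 E, +0.001716 N).
Azimuth = atan2(E, N) = atan2(+0.001154, +0.001716) = 33.9° ≈ 034°.

034°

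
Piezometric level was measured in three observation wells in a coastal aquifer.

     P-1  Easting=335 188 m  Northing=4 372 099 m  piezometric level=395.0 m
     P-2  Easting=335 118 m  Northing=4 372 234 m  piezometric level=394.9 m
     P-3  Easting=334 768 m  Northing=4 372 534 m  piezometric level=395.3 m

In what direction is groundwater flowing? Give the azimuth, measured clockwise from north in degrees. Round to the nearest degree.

053°

Three-point gradient (reference P-1): Δ to P-2 = (-70, 135, -0.1), Δ to P-3 = (-420, 435, +0.3).
∂h/∂x = -0.003200, ∂h/∂y = -0.002400 (det = 26250).
Flow direction (−∇h) has components (+0.003200 E, +0.002400 N).
Azimuth = atan2(E, N) = atan2(+0.003200, +0.002400) = 53.1° ≈ 053°.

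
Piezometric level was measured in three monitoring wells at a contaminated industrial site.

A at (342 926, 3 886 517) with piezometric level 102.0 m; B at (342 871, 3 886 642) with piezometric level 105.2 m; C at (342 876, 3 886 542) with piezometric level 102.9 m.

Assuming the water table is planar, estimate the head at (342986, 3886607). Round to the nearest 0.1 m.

103.6 m

Taking A as reference: B−A = (-55, 125, +3.2); C−A = (-50, 25, +0.9).
Solve a·Δx + b·Δy = Δh: det = (-55)·25 − (-50)·125 = 4875.
∂h/∂x = [(+3.2)·25 − (+0.9)·125] / 4875 = -0.006667
∂h/∂y = [(-55)·(+0.9) − (-50)·(+3.2)] / 4875 = +0.02267
h(342986, 3886607) = 102.0 + (-0.006667)·(60) + (+0.02267)·(90) = 102.0 -0.400 +2.040 = 103.640 m.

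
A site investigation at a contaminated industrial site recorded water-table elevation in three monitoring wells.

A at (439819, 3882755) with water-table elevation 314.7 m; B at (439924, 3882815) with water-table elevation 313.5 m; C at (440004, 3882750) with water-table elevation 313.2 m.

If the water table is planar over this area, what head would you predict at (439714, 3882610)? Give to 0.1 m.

316.4 m

Taking A as reference: B−A = (105, 60, -1.2); C−A = (185, -5, -1.5).
Determinant of the coordinate differences = 105·(-5) − 185·60 = -11625.
∂h/∂x = [(-1.2)·(-5) − (-1.5)·60] / -11625 = -0.008258
∂h/∂y = [105·(-1.5) − 185·(-1.2)] / -11625 = -0.005548
h(439714, 3882610) = 314.7 + (-0.008258)·(-105) + (-0.005548)·(-145) = 314.7 +0.867 +0.805 = 316.372 m.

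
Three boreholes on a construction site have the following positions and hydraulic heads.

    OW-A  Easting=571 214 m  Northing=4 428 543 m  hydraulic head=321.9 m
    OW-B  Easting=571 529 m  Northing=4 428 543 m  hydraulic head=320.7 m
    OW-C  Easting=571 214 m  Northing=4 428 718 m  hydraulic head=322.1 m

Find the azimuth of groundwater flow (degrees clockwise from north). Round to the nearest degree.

107°

∂h/∂x = (320.7 − 321.9) / (571529 − 571214) = -0.003810
∂h/∂y = (322.1 − 321.9) / (4428718 − 4428543) = +0.001143
Flow direction (−∇h) has components (+0.003810 E, -0.001143 N).
Azimuth = atan2(E, N) = atan2(+0.003810, -0.001143) = 106.7° ≈ 107°.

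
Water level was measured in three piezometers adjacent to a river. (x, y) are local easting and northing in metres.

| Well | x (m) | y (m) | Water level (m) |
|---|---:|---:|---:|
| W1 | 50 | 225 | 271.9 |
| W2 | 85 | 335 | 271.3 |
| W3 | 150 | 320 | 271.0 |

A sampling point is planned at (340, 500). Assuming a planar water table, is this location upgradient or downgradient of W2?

Taking W1 as reference: W2−W1 = (35, 110, -0.6); W3−W1 = (100, 95, -0.9).
Solve a·Δx + b·Δy = Δh: det = 35·95 − 100·110 = -7675.
∂h/∂x = [(-0.6)·95 − (-0.9)·110] / -7675 = -0.005472
∂h/∂y = [35·(-0.9) − 100·(-0.6)] / -7675 = -0.003713
Head at (340, 500) = 271.9 + (-0.005472)·(290) + (-0.003713)·(275) = 269.29 m.
That is lower than the 271.3 m at W2, so the point is downgradient.

downgradient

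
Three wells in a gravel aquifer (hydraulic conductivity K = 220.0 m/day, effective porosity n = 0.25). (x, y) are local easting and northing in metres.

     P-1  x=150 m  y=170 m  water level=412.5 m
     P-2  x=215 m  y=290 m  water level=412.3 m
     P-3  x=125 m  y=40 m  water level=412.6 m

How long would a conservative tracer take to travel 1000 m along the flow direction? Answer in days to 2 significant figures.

440 days

Differences from P-1: to P-2 (Δx, Δy, Δh) = (65, 120, -0.2); to P-3 = (-25, -130, +0.1).
Solve a·Δx + b·Δy = Δh: det = 65·(-130) − (-25)·120 = -5450.
∂h/∂x = [(-0.2)·(-130) − (+0.1)·120] / -5450 = -0.002569
∂h/∂y = [65·(+0.1) − (-25)·(-0.2)] / -5450 = -0.0002752
|∇h| = √(-0.002569² + -0.0002752²) = 0.002584
Seepage velocity v = K·i/n = 220.0 × 0.002584 / 0.25 = 2.274 m/day.
t = 1000 / 2.274 = 439.8 days.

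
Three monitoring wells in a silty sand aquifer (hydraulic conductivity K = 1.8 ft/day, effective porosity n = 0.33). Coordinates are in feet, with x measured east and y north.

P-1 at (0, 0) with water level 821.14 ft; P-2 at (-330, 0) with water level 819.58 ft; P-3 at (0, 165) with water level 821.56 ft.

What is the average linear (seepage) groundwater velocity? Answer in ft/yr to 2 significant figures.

∂h/∂x = (819.58 − 821.14) / (-330 − 0) = +0.004727
∂h/∂y = (821.56 − 821.14) / (165 − 0) = +0.002545
|∇h| = √(0.004727² + 0.002545²) = 0.005369
Seepage velocity v = K·i/n = 1.8 × 0.005369 / 0.33 = 0.02929 ft/day = 10.7 ft/yr.

11 ft/yr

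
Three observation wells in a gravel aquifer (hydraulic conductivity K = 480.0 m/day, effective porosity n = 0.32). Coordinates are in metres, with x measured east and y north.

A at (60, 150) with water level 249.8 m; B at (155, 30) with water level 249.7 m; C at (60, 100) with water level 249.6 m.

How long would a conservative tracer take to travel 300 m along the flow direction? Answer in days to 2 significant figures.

35 days

Differences from A: to B (Δx, Δy, Δh) = (95, -120, -0.1); to C = (0, -50, -0.2).
Determinant of the coordinate differences = 95·(-50) − 0·(-120) = -4750.
∂h/∂x = [(-0.1)·(-50) − (-0.2)·(-120)] / -4750 = +0.004000
∂h/∂y = [95·(-0.2) − 0·(-0.1)] / -4750 = +0.004000
|∇h| = √(0.004000² + 0.004000²) = 0.005657
Seepage velocity v = K·i/n = 480.0 × 0.005657 / 0.32 = 8.486 m/day.
t = 300 / 8.486 = 35.35 days.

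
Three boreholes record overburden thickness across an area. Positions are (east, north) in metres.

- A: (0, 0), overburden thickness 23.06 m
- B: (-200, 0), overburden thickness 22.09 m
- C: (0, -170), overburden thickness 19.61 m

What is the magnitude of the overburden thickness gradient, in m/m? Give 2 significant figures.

0.021 m/m

∂d/∂x = (22.09 − 23.06) / (-200 − 0) = +0.004850
∂d/∂y = (19.61 − 23.06) / (-170 − 0) = +0.02029
|∇f| = √(0.004850² + 0.02029²) = 0.02086 m/m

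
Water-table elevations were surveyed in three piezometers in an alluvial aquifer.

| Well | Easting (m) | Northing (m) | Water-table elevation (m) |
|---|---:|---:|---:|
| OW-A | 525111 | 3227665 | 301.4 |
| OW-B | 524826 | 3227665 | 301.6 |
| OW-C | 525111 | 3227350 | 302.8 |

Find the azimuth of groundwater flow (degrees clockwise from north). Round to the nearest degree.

∂h/∂x = (301.6 − 301.4) / (524826 − 525111) = -0.0007018
∂h/∂y = (302.8 − 301.4) / (3227350 − 3227665) = -0.004444
Flow direction (−∇h) has components (+0.0007018 E, +0.004444 N).
Azimuth = atan2(E, N) = atan2(+0.0007018, +0.004444) = 9.0° ≈ 009°.

009°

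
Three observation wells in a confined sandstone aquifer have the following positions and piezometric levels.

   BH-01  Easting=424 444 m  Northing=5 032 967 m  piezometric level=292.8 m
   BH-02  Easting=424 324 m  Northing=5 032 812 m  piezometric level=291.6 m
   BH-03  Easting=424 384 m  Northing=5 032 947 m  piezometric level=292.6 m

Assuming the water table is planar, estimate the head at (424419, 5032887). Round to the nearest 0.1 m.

292.2 m

Taking BH-01 as reference: BH-02−BH-01 = (-120, -155, -1.2); BH-03−BH-01 = (-60, -20, -0.2).
Solve a·Δx + b·Δy = Δh: det = (-120)·(-20) − (-60)·(-155) = -6900.
∂h/∂x = [(-1.2)·(-20) − (-0.2)·(-155)] / -6900 = +0.001014
∂h/∂y = [(-120)·(-0.2) − (-60)·(-1.2)] / -6900 = +0.006957
h(424419, 5032887) = 292.8 + (+0.001014)·(-25) + (+0.006957)·(-80) = 292.8 -0.025 -0.557 = 292.218 m.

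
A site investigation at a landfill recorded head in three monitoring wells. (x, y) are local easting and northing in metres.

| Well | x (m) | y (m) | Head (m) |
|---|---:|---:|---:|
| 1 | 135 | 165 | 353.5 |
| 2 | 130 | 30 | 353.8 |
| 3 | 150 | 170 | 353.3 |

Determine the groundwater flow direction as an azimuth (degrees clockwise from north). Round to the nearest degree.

With h = a·x + b·y + c and 1 as origin, the differences give:
  (-5)·a + (-135)·b = +0.3
  15·a + 5·b = -0.2
Eliminate b (×5 and ×(-135), subtract): 2000·a = -25.50 → a = ∂h/∂x = -0.01275
Back-substitute: b = ∂h/∂y = -0.001750.
Flow direction (−∇h) has components (+0.01275 E, +0.001750 N).
Azimuth = atan2(E, N) = atan2(+0.01275, +0.001750) = 82.2° ≈ 082°.

082°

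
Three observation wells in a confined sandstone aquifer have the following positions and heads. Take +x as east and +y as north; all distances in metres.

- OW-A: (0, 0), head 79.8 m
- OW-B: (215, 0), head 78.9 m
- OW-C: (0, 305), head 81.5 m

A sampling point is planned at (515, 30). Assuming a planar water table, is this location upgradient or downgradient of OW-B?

∂h/∂x = (78.9 − 79.8) / (215 − 0) = -0.004186
∂h/∂y = (81.5 − 79.8) / (305 − 0) = +0.005574
Head at (515, 30) = 79.8 + (-0.004186)·(515) + (+0.005574)·(30) = 77.81 m.
That is lower than the 78.9 m at OW-B, so the point is downgradient.

downgradient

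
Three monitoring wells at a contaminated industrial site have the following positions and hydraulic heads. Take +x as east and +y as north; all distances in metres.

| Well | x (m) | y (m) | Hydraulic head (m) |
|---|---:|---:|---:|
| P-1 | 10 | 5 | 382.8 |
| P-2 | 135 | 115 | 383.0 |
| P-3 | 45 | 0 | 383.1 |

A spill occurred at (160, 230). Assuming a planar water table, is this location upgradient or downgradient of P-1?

With h = a·x + b·y + c and P-1 as origin, the differences give:
  125·a + 110·b = +0.2
  35·a + (-5)·b = +0.3
Eliminate b (×(-5) and ×110, subtract): -4475·a = -34.00 → a = ∂h/∂x = +0.007598
Back-substitute: b = ∂h/∂y = -0.006816.
Head at (160, 230) = 382.8 + (+0.007598)·(150) + (-0.006816)·(225) = 382.41 m.
That is lower than the 382.8 m at P-1, so the point is downgradient.

downgradient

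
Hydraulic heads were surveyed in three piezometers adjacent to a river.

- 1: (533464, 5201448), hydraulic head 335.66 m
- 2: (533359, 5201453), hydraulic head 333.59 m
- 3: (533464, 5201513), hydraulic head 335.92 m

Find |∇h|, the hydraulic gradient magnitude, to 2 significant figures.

With h = a·x + b·y + c and 1 as origin, the differences give:
  (-105)·a + 5·b = -2.07
  0·a + 65·b = +0.26
Eliminate b (×65 and ×5, subtract): -6825·a = -135.850 → a = ∂h/∂x = +0.01990
Back-substitute: b = ∂h/∂y = +0.004000.
|∇h| = √(0.01990² + 0.004000²) = 0.0203

0.020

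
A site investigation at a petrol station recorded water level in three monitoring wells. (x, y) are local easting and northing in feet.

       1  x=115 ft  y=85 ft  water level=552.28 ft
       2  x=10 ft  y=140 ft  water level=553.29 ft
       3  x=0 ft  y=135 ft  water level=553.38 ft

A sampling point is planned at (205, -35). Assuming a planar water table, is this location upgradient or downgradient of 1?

Differences from 1: to 2 (Δx, Δy, Δh) = (-105, 55, +1.01); to 3 = (-115, 50, +1.10).
Determinant of the coordinate differences = (-105)·50 − (-115)·55 = 1075.
∂h/∂x = [(+1.01)·50 − (+1.10)·55] / 1075 = -0.009302
∂h/∂y = [(-105)·(+1.10) − (-115)·(+1.01)] / 1075 = +0.0006047
Head at (205, -35) = 552.28 + (-0.009302)·(90) + (+0.0006047)·(-120) = 551.37 ft.
That is lower than the 552.28 ft at 1, so the point is downgradient.

downgradient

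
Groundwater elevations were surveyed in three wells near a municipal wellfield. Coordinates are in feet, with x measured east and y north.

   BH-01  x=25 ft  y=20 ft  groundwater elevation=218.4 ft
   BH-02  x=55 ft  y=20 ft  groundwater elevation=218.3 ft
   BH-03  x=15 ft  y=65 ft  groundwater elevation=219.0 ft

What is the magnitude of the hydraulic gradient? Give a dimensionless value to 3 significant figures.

0.0130

With h = a·x + b·y + c and BH-01 as origin, the differences give:
  30·a + 0·b = -0.1
  (-10)·a + 45·b = +0.6
Eliminate b (×45 and ×0, subtract): 1350·a = -4.50 → a = ∂h/∂x = -0.003333
Back-substitute: b = ∂h/∂y = +0.01259.
|∇h| = √(-0.003333² + 0.01259²) = 0.01302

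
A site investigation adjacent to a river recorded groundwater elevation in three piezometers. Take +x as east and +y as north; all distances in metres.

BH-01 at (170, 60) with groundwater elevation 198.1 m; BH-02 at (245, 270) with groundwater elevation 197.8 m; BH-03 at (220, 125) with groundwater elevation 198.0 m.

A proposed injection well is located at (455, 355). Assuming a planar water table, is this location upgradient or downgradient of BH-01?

downgradient

Three-point gradient (reference BH-01): Δ to BH-02 = (75, 210, -0.3), Δ to BH-03 = (50, 65, -0.1).
∂h/∂x = -0.0002667, ∂h/∂y = -0.001333 (det = -5625).
Head at (455, 355) = 198.1 + (-0.0002667)·(285) + (-0.001333)·(295) = 197.63 m.
That is lower than the 198.1 m at BH-01, so the point is downgradient.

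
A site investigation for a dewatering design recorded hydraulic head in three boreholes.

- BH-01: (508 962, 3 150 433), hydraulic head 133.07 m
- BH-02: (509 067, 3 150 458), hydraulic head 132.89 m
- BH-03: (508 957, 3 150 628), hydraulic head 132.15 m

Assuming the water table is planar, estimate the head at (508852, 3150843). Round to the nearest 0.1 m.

131.2 m

With h = a·x + b·y + c and BH-01 as origin, the differences give:
  105·a + 25·b = -0.18
  (-5)·a + 195·b = -0.92
Eliminate b (×195 and ×25, subtract): 20600·a = -12.100 → a = ∂h/∂x = -0.0005874
Back-substitute: b = ∂h/∂y = -0.004733.
h(508852, 3150843) = 133.07 + (-0.0005874)·(-110) + (-0.004733)·(410) = 133.07 +0.065 -1.941 = 131.194 m.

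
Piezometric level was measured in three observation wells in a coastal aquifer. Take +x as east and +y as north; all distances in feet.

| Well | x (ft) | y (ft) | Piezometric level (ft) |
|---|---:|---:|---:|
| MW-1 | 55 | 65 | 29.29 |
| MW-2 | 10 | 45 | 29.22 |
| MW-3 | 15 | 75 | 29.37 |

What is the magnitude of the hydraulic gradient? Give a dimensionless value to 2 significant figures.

0.0052

With h = a·x + b·y + c and MW-1 as origin, the differences give:
  (-45)·a + (-20)·b = -0.07
  (-40)·a + 10·b = +0.08
Eliminate b (×10 and ×(-20), subtract): -1250·a = 0.900 → a = ∂h/∂x = -0.0007200
Back-substitute: b = ∂h/∂y = +0.005120.
|∇h| = √(-0.0007200² + 0.005120²) = 0.00517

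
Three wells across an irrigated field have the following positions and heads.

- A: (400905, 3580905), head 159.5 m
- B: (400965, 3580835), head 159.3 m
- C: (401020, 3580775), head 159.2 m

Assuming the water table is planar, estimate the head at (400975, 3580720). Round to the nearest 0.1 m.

157.2 m

With h = a·x + b·y + c and A as origin, the differences give:
  60·a + (-70)·b = -0.2
  115·a + (-130)·b = -0.3
Eliminate b (×(-130) and ×(-70), subtract): 250·a = 5.00 → a = ∂h/∂x = +0.02000
Back-substitute: b = ∂h/∂y = +0.02000.
h(400975, 3580720) = 159.5 + (+0.02000)·(70) + (+0.02000)·(-185) = 159.5 +1.400 -3.700 = 157.200 m.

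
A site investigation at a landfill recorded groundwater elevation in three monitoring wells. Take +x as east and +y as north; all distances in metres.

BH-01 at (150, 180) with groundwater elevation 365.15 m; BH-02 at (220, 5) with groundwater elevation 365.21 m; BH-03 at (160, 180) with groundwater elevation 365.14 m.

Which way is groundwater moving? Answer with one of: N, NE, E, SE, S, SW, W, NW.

Taking BH-01 as reference: BH-02−BH-01 = (70, -175, +0.06); BH-03−BH-01 = (10, 0, -0.01).
Solve a·Δx + b·Δy = Δh: det = 70·0 − 10·(-175) = 1750.
∂h/∂x = [(+0.06)·0 − (-0.01)·(-175)] / 1750 = -0.0010000
∂h/∂y = [70·(-0.01) − 10·(+0.06)] / 1750 = -0.0007429
Flow = −∇h = (+0.0010000 east, +0.0007429 north), which points northeast.

NE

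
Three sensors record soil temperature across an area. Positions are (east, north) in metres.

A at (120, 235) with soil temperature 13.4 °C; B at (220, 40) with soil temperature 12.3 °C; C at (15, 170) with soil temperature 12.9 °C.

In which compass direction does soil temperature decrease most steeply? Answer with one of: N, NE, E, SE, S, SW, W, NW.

Taking A as reference: B−A = (100, -195, -1.1); C−A = (-105, -65, -0.5).
Determinant of the coordinate differences = 100·(-65) − (-105)·(-195) = -26975.
∂T/∂x = [(-1.1)·(-65) − (-0.5)·(-195)] / -26975 = +0.0009639
∂T/∂y = [100·(-0.5) − (-105)·(-1.1)] / -26975 = +0.006135
Steepest decrease is along −∇f = (-0.0009639 E, -0.006135 N) → south.

S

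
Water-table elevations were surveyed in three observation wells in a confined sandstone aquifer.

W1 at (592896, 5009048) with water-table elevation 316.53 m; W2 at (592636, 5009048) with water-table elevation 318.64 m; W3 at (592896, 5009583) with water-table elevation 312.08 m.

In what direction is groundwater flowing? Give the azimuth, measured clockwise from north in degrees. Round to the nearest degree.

∂h/∂x = (318.64 − 316.53) / (592636 − 592896) = -0.008115
∂h/∂y = (312.08 − 316.53) / (5009583 − 5009048) = -0.008318
Flow direction (−∇h) has components (+0.008115 E, +0.008318 N).
Azimuth = atan2(E, N) = atan2(+0.008115, +0.008318) = 44.3° ≈ 044°.

044°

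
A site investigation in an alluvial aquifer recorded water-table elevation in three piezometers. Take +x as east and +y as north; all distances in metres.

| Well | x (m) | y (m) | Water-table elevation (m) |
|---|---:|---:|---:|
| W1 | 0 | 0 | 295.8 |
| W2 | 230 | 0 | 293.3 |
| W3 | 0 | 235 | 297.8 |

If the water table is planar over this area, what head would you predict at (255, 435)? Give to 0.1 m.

∂h/∂x = (293.3 − 295.8) / (230 − 0) = -0.01087
∂h/∂y = (297.8 − 295.8) / (235 − 0) = +0.008511
h(255, 435) = 295.8 + (-0.01087)·(255) + (+0.008511)·(435) = 295.8 -2.772 +3.702 = 296.730 m.

296.7 m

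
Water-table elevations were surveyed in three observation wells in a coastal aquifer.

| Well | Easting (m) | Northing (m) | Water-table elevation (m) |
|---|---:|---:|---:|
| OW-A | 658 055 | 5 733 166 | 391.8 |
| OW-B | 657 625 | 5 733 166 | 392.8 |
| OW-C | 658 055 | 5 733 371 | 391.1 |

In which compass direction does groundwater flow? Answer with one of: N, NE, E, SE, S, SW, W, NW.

NE

∂h/∂x = (392.8 − 391.8) / (657625 − 658055) = -0.002326
∂h/∂y = (391.1 − 391.8) / (5733371 − 5733166) = -0.003415
Flow = −∇h = (+0.002326 east, +0.003415 north), which points northeast.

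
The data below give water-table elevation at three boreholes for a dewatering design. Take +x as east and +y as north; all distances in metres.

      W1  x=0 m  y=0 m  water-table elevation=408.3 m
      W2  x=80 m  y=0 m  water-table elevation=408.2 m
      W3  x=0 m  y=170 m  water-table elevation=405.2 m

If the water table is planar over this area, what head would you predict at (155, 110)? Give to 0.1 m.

406.1 m

∂h/∂x = (408.2 − 408.3) / (80 − 0) = -0.001250
∂h/∂y = (405.2 − 408.3) / (170 − 0) = -0.01824
h(155, 110) = 408.3 + (-0.001250)·(155) + (-0.01824)·(110) = 408.3 -0.194 -2.006 = 406.100 m.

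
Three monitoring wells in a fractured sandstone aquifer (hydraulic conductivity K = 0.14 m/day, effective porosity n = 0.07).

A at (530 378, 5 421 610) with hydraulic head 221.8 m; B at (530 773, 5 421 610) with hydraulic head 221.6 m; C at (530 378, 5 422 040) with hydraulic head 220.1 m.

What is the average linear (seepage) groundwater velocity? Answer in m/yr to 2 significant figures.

∂h/∂x = (221.6 − 221.8) / (530773 − 530378) = -0.0005063
∂h/∂y = (220.1 − 221.8) / (5422040 − 5421610) = -0.003953
|∇h| = √(-0.0005063² + -0.003953²) = 0.003985
Seepage velocity v = K·i/n = 0.14 × 0.003985 / 0.07 = 0.00797 m/day = 2.911 m/yr.

2.9 m/yr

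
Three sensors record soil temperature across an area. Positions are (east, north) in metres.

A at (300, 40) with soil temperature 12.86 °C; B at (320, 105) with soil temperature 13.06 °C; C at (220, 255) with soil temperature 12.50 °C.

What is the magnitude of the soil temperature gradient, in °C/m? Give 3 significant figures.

With T = a·x + b·y + c and A as origin, the differences give:
  20·a + 65·b = +0.20
  (-80)·a + 215·b = -0.36
Eliminate b (×215 and ×65, subtract): 9500·a = 66.400 → a = ∂T/∂x = +0.006989
Back-substitute: b = ∂T/∂y = +0.0009263.
|∇f| = √(0.006989² + 0.0009263²) = 0.00705 °C/m

0.00705 °C/m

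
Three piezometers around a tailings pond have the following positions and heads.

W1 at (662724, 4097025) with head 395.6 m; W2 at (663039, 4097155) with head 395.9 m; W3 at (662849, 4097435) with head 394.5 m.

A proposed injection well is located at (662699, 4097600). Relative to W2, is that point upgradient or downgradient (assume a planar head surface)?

Taking W1 as reference: W2−W1 = (315, 130, +0.3); W3−W1 = (125, 410, -1.1).
Determinant of the coordinate differences = 315·410 − 125·130 = 112900.
∂h/∂x = [(+0.3)·410 − (-1.1)·130] / 112900 = +0.002356
∂h/∂y = [315·(-1.1) − 125·(+0.3)] / 112900 = -0.003401
Head at (662699, 4097600) = 395.6 + (+0.002356)·(-25) + (-0.003401)·(575) = 393.59 m.
That is lower than the 395.9 m at W2, so the point is downgradient.

downgradient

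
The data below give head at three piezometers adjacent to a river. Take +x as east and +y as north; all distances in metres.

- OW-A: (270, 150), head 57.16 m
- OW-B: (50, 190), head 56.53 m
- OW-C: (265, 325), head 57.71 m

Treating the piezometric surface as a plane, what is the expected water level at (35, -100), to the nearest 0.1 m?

55.5 m

Differences from OW-A: to OW-B (Δx, Δy, Δh) = (-220, 40, -0.63); to OW-C = (-5, 175, +0.55).
Determinant of the coordinate differences = (-220)·175 − (-5)·40 = -38300.
∂h/∂x = [(-0.63)·175 − (+0.55)·40] / -38300 = +0.003453
∂h/∂y = [(-220)·(+0.55) − (-5)·(-0.63)] / -38300 = +0.003242
h(35, -100) = 57.16 + (+0.003453)·(-235) + (+0.003242)·(-250) = 57.16 -0.811 -0.810 = 55.538 m.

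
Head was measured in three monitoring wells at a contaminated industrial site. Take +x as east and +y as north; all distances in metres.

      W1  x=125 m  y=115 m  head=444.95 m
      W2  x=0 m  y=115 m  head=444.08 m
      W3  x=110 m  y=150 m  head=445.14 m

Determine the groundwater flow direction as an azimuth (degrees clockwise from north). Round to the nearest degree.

220°

Three-point gradient (reference W1): Δ to W2 = (-125, 0, -0.87), Δ to W3 = (-15, 35, +0.19).
∂h/∂x = +0.006960, ∂h/∂y = +0.008411 (det = -4375).
Flow direction (−∇h) has components (-0.006960 E, -0.008411 N).
Azimuth = atan2(E, N) = atan2(-0.006960, -0.008411) = 219.6° ≈ 220°.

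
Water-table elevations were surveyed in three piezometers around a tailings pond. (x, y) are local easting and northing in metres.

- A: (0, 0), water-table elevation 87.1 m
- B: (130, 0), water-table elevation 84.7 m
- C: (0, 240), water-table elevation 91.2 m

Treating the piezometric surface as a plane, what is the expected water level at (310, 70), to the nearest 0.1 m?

82.6 m

∂h/∂x = (84.7 − 87.1) / (130 − 0) = -0.01846
∂h/∂y = (91.2 − 87.1) / (240 − 0) = +0.01708
h(310, 70) = 87.1 + (-0.01846)·(310) + (+0.01708)·(70) = 87.1 -5.723 +1.196 = 82.573 m.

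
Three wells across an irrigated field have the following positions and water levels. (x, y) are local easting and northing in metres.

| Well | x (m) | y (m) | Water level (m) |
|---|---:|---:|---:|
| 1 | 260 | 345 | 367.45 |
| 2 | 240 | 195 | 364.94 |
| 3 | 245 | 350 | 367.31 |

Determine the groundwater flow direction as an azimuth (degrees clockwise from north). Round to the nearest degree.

Taking 1 as reference: 2−1 = (-20, -150, -2.51); 3−1 = (-15, 5, -0.14).
Solve a·Δx + b·Δy = Δh: det = (-20)·5 − (-15)·(-150) = -2350.
∂h/∂x = [(-2.51)·5 − (-0.14)·(-150)] / -2350 = +0.01428
∂h/∂y = [(-20)·(-0.14) − (-15)·(-2.51)] / -2350 = +0.01483
Flow direction (−∇h) has components (-0.01428 E, -0.01483 N).
Azimuth = atan2(E, N) = atan2(-0.01428, -0.01483) = 223.9° ≈ 224°.

224°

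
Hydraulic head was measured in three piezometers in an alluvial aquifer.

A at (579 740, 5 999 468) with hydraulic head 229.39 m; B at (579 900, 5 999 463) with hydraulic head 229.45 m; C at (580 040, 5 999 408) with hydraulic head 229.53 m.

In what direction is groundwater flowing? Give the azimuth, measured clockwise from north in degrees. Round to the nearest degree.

Three-point gradient (reference A): Δ to B = (160, -5, +0.06), Δ to C = (300, -60, +0.14).
∂h/∂x = +0.0003580, ∂h/∂y = -0.0005432 (det = -8100).
Flow direction (−∇h) has components (-0.0003580 E, +0.0005432 N).
Azimuth = atan2(E, N) = atan2(-0.0003580, +0.0005432) = 326.6° ≈ 327°.

327°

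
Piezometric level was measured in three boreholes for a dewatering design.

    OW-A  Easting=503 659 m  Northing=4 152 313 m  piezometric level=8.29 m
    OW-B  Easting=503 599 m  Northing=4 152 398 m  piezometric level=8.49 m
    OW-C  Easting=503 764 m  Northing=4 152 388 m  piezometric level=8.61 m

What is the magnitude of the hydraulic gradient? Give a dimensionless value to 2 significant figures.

0.0031

Three-point gradient (reference OW-A): Δ to OW-B = (-60, 85, +0.20), Δ to OW-C = (105, 75, +0.32).
∂h/∂x = +0.0009088, ∂h/∂y = +0.002994 (det = -13425).
|∇h| = √(0.0009088² + 0.002994²) = 0.003129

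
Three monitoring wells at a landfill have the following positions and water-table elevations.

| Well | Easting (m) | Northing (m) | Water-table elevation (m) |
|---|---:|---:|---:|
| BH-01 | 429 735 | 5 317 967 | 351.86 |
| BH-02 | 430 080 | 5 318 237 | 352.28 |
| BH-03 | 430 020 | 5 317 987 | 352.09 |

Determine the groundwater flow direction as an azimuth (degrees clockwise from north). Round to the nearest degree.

Differences from BH-01: to BH-02 (Δx, Δy, Δh) = (345, 270, +0.42); to BH-03 = (285, 20, +0.23).
Solve a·Δx + b·Δy = Δh: det = 345·20 − 285·270 = -70050.
∂h/∂x = [(+0.42)·20 − (+0.23)·270] / -70050 = +0.0007666
∂h/∂y = [345·(+0.23) − 285·(+0.42)] / -70050 = +0.0005760
Flow direction (−∇h) has components (-0.0007666 E, -0.0005760 N).
Azimuth = atan2(E, N) = atan2(-0.0007666, -0.0005760) = 233.1° ≈ 233°.

233°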